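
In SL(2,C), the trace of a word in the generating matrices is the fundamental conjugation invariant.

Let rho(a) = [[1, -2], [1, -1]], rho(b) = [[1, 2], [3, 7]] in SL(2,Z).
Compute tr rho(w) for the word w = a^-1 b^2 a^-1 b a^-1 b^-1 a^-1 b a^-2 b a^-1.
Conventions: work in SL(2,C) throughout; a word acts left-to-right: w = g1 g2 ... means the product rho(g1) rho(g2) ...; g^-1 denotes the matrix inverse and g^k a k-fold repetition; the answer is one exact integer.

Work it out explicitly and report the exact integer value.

rho(a^-1) = [[-1, 2], [-1, 1]]
... * rho(b) = [[1, 2], [3, 7]]  ->  [[5, 12], [2, 5]]
... * rho(b) = [[1, 2], [3, 7]]  ->  [[41, 94], [17, 39]]
... * rho(a^-1) = [[-1, 2], [-1, 1]]  ->  [[-135, 176], [-56, 73]]
... * rho(b) = [[1, 2], [3, 7]]  ->  [[393, 962], [163, 399]]
... * rho(a^-1) = [[-1, 2], [-1, 1]]  ->  [[-1355, 1748], [-562, 725]]
... * rho(b^-1) = [[7, -2], [-3, 1]]  ->  [[-14729, 4458], [-6109, 1849]]
... * rho(a^-1) = [[-1, 2], [-1, 1]]  ->  [[10271, -25000], [4260, -10369]]
... * rho(b) = [[1, 2], [3, 7]]  ->  [[-64729, -154458], [-26847, -64063]]
... * rho(a^-1) = [[-1, 2], [-1, 1]]  ->  [[219187, -283916], [90910, -117757]]
... * rho(a^-1) = [[-1, 2], [-1, 1]]  ->  [[64729, 154458], [26847, 64063]]
... * rho(b) = [[1, 2], [3, 7]]  ->  [[528103, 1210664], [219036, 502135]]
... * rho(a^-1) = [[-1, 2], [-1, 1]]  ->  [[-1738767, 2266870], [-721171, 940207]]
tr = -1738767 + 940207 = -798560

-798560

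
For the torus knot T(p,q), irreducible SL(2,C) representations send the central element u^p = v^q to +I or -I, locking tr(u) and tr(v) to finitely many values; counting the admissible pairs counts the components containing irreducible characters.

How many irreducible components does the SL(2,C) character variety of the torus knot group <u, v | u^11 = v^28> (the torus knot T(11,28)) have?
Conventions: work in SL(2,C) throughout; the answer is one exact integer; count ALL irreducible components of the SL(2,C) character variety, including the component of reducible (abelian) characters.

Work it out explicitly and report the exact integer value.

For T(11,28): irreducibility forces the central element u^11 = v^28 to one of +I, -I.
So on each irreducible component the traces are pinned: tr(u) = 2*cos(pi*alpha/11) with 1 <= alpha <= 10, tr(v) = 2*cos(pi*beta/28) with 1 <= beta <= 27.
Consistency of u^11 = (-1)^alpha I with v^28 = (-1)^beta I forces alpha = beta (mod 2).
count pairs: odd alpha (5 choices) x odd beta (14), plus even alpha (5) x even beta (13): 5*14 + 5*13 = 135.
components with irreducible characters: 135; plus the single component of reducible (abelian) characters: total 136.

136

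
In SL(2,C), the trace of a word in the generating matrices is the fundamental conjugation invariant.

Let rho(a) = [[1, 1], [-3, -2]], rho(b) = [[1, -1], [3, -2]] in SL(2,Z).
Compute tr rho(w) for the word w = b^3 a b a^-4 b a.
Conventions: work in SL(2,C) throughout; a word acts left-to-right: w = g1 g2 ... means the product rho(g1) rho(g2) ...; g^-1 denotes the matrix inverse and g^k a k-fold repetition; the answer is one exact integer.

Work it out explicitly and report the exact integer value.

rho(b) = [[1, -1], [3, -2]]
... * rho(b) = [[1, -1], [3, -2]]  ->  [[-2, 1], [-3, 1]]
... * rho(b) = [[1, -1], [3, -2]]  ->  [[1, 0], [0, 1]]
... * rho(a) = [[1, 1], [-3, -2]]  ->  [[1, 1], [-3, -2]]
... * rho(b) = [[1, -1], [3, -2]]  ->  [[4, -3], [-9, 7]]
... * rho(a^-1) = [[-2, -1], [3, 1]]  ->  [[-17, -7], [39, 16]]
... * rho(a^-1) = [[-2, -1], [3, 1]]  ->  [[13, 10], [-30, -23]]
... * rho(a^-1) = [[-2, -1], [3, 1]]  ->  [[4, -3], [-9, 7]]
... * rho(a^-1) = [[-2, -1], [3, 1]]  ->  [[-17, -7], [39, 16]]
... * rho(b) = [[1, -1], [3, -2]]  ->  [[-38, 31], [87, -71]]
... * rho(a) = [[1, 1], [-3, -2]]  ->  [[-131, -100], [300, 229]]
tr = -131 + 229 = 98

98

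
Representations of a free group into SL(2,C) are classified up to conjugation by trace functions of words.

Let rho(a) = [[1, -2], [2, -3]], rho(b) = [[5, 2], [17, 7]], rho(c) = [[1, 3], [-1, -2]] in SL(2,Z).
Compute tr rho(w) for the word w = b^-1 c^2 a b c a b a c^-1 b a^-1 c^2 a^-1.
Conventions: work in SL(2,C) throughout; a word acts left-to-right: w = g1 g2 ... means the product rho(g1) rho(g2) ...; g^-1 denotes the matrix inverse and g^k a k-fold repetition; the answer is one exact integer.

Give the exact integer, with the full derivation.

rho(b^-1) = [[7, -2], [-17, 5]]
... * rho(c) = [[1, 3], [-1, -2]]  ->  [[9, 25], [-22, -61]]
... * rho(c) = [[1, 3], [-1, -2]]  ->  [[-16, -23], [39, 56]]
... * rho(a) = [[1, -2], [2, -3]]  ->  [[-62, 101], [151, -246]]
... * rho(b) = [[5, 2], [17, 7]]  ->  [[1407, 583], [-3427, -1420]]
... * rho(c) = [[1, 3], [-1, -2]]  ->  [[824, 3055], [-2007, -7441]]
... * rho(a) = [[1, -2], [2, -3]]  ->  [[6934, -10813], [-16889, 26337]]
... * rho(b) = [[5, 2], [17, 7]]  ->  [[-149151, -61823], [363284, 150581]]
... * rho(a) = [[1, -2], [2, -3]]  ->  [[-272797, 483771], [664446, -1178311]]
... * rho(c^-1) = [[-2, -3], [1, 1]]  ->  [[1029365, 1302162], [-2507203, -3171649]]
... * rho(b) = [[5, 2], [17, 7]]  ->  [[27283579, 11173864], [-66454048, -27215949]]
... * rho(a^-1) = [[-3, 2], [-2, 1]]  ->  [[-104198465, 65741022], [253794042, -160124045]]
... * rho(c) = [[1, 3], [-1, -2]]  ->  [[-169939487, -444077439], [413918087, 1081630216]]
... * rho(c) = [[1, 3], [-1, -2]]  ->  [[274137952, 378336417], [-667712129, -921506171]]
... * rho(a^-1) = [[-3, 2], [-2, 1]]  ->  [[-1579086690, 926612321], [3846148729, -2256930429]]
tr = -1579086690 + -2256930429 = -3836017119

-3836017119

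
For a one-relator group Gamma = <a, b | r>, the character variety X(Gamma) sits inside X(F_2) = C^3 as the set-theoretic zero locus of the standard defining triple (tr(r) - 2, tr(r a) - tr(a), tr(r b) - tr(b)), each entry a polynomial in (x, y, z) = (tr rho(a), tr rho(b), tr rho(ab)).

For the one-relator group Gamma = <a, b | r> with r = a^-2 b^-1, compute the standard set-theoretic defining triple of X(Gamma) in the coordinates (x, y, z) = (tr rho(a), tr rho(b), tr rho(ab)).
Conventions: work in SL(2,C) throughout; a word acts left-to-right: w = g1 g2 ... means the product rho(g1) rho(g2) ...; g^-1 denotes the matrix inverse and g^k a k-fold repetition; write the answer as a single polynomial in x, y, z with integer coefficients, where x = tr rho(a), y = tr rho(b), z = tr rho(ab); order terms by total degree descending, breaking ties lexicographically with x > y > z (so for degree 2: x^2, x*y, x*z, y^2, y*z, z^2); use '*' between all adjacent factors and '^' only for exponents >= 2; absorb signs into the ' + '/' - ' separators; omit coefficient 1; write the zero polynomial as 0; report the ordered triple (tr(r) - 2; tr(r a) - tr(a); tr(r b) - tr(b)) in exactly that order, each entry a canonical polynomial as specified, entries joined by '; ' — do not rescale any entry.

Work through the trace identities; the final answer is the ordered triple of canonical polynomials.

x*z - y - 2; -x + z; x^2 - y - 2

trace(a^-1) = trace(a) = x
trace(a^-1 b) = trace(b) trace(a) - trace(b a)  (eliminate a^-1) = x*y - z
trace(b^-1 a^-1) = trace(a^-1) trace(b) - trace(a^-1 b)  (eliminate b^-1) = z
trace(a^-2 b^-1) = trace(b^-1 a^-1) trace(a) - trace(b^-1)  (eliminate a^-1) = x*z - y
trace(a^-2) = trace(a^-1) trace(a) - trace(1) = x^2 - 2
assemble the triple (trace(r) - 2; trace(r a) - x; trace(r b) - y)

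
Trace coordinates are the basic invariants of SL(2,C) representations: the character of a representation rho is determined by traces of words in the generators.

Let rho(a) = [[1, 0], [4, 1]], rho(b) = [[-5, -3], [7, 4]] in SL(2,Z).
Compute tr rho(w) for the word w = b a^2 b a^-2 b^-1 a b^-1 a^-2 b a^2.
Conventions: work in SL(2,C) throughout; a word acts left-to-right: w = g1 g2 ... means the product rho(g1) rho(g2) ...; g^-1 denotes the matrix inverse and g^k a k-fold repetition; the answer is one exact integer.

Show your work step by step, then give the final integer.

rho(b) = [[-5, -3], [7, 4]]
... * rho(a) = [[1, 0], [4, 1]]  ->  [[-17, -3], [23, 4]]
... * rho(a) = [[1, 0], [4, 1]]  ->  [[-29, -3], [39, 4]]
... * rho(b) = [[-5, -3], [7, 4]]  ->  [[124, 75], [-167, -101]]
... * rho(a^-1) = [[1, 0], [-4, 1]]  ->  [[-176, 75], [237, -101]]
... * rho(a^-1) = [[1, 0], [-4, 1]]  ->  [[-476, 75], [641, -101]]
... * rho(b^-1) = [[4, 3], [-7, -5]]  ->  [[-2429, -1803], [3271, 2428]]
... * rho(a) = [[1, 0], [4, 1]]  ->  [[-9641, -1803], [12983, 2428]]
... * rho(b^-1) = [[4, 3], [-7, -5]]  ->  [[-25943, -19908], [34936, 26809]]
... * rho(a^-1) = [[1, 0], [-4, 1]]  ->  [[53689, -19908], [-72300, 26809]]
... * rho(a^-1) = [[1, 0], [-4, 1]]  ->  [[133321, -19908], [-179536, 26809]]
... * rho(b) = [[-5, -3], [7, 4]]  ->  [[-805961, -479595], [1085343, 645844]]
... * rho(a) = [[1, 0], [4, 1]]  ->  [[-2724341, -479595], [3668719, 645844]]
... * rho(a) = [[1, 0], [4, 1]]  ->  [[-4642721, -479595], [6252095, 645844]]
tr = -4642721 + 645844 = -3996877

-3996877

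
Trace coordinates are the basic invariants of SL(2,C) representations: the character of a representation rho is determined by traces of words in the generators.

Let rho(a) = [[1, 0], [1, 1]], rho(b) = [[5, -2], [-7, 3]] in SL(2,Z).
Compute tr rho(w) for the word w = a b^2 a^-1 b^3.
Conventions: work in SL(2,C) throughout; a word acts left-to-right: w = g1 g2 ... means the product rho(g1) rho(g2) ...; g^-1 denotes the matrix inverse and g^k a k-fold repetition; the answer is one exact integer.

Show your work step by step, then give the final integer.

28232

rho(a) = [[1, 0], [1, 1]]
... * rho(b) = [[5, -2], [-7, 3]]  ->  [[5, -2], [-2, 1]]
... * rho(b) = [[5, -2], [-7, 3]]  ->  [[39, -16], [-17, 7]]
... * rho(a^-1) = [[1, 0], [-1, 1]]  ->  [[55, -16], [-24, 7]]
... * rho(b) = [[5, -2], [-7, 3]]  ->  [[387, -158], [-169, 69]]
... * rho(b) = [[5, -2], [-7, 3]]  ->  [[3041, -1248], [-1328, 545]]
... * rho(b) = [[5, -2], [-7, 3]]  ->  [[23941, -9826], [-10455, 4291]]
tr = 23941 + 4291 = 28232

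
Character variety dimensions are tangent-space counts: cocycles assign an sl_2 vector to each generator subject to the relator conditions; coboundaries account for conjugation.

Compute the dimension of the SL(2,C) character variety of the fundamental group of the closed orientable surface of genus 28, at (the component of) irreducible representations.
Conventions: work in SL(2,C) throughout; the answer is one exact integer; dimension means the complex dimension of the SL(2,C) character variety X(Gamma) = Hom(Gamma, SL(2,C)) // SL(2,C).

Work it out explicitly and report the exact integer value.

162

pi_1 of the closed genus-28 surface has 56 generators bound by the single product-of-commutators relator.
A cocycle assigns one sl_2 vector per generator subject to the relator condition d_2(z) = 0: dim of the unconstrained space is 3*2g = 168.
At an irreducible rho, H^2 = coker(d_2) vanishes (Poincare duality: H^2 is dual to H^0 = invariants = 0), so d_2 is surjective onto sl_2 and dim Z^1 = 168 - 3 = 165.
Coboundaries contribute dim B^1 = 3 (injective at irreducible rho).
dim X = dim H^1 = 165 - 3 = 162.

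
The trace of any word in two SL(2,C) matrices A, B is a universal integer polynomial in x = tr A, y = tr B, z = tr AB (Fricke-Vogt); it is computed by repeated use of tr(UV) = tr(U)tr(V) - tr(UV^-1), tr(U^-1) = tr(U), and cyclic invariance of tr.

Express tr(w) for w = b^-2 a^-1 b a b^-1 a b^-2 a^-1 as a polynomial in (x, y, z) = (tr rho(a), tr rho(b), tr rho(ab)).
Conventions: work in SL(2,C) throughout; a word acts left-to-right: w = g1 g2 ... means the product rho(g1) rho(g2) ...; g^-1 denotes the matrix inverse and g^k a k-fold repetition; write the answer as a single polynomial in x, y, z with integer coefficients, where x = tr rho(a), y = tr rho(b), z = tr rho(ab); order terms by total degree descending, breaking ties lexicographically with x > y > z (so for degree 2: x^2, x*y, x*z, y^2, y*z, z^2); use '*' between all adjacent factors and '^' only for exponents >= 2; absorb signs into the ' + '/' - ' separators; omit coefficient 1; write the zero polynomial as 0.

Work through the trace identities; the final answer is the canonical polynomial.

so tr(a^2 b) = tr(a)*tr(b a) - tr(b) = x*z - y
tr(a^2) = tr(a)*tr(a) - tr(1) = x^2 - 2
reduce: tr(b a^2 b) = tr(b)*tr(a^2 b) - tr(a^2) = x*y*z - x^2 - y^2 + 2
tr(b a b a) = tr(b a)*tr(b a) - tr(1) = z^2 - 2
reduce: tr(b a b) = tr(b)*tr(a b) - tr(a) = y*z - x
tr(b a^2 b a) = tr(a)*tr(b a b a) - tr(b a b) = x*z^2 - y*z - x
reduce: tr(a^-1 b a^2 b) = tr(b a^2 b)*tr(a) - tr(b a^2 b a) = x^2*y*z - x^3 - x*y^2 - x*z^2 + y*z + 3*x
so tr(a b^-1 a^-1 b a) = tr(a^-1 b a^2)*tr(b) - tr(a^-1 b a^2 b) = -x^2*y*z + x^3 + x*y^2 + x*z^2 - 3*x
tr(a b a b a b) = tr(a b)*tr(a b a b) - tr(a^-1 b^-1) = z^3 - 3*z
tr(b a b a b^-1 a) = tr(a b a b a)*tr(b) - tr(a b a b a b) = x*y*z^2 - y^2*z - z^3 - x*y + 3*z
so tr(a b^-1 a^-1 b a b) = tr(b a b a b^-1)*tr(a) - tr(b a b a b^-1 a) = -x*y*z^2 + x^2*z + y^2*z + z^3 - 3*z
reduce: tr(a^-1 b a b^-1 a b^-1) = tr(a b^-1 a^-1 b a)*tr(b) - tr(a b^-1 a^-1 b a b) = -x^2*y^2*z + x^3*y + x*y^3 + 2*x*y*z^2 - x^2*z - y^2*z - z^3 - 3*x*y + 3*z
so tr(b^-1 a^-1 b a b^-1 a b^-1) = tr(a^-1 b a b^-1 a b^-1)*tr(b) - tr(a^-1 b a b^-1 a) = -x^2*y^3*z + x^3*y^2 + x*y^4 + 2*x*y^2*z^2 - x^2*y*z - y^3*z - y*z^3 - 3*x*y^2 + 3*y*z - x
so tr(b^-2 a^-1 b a b^-1 a b^-1) = tr(b^-1 a^-1 b a b^-1 a b^-1)*tr(b) - tr(b^-1 a^-1 b a b^-1 a) = -x^2*y^4*z + x^3*y^3 + x*y^5 + 2*x*y^3*z^2 - y^4*z - y^2*z^3 - x^3*y - 4*x*y^3 - 2*x*y*z^2 + x^2*z + 4*y^2*z + z^3 + 2*x*y - 3*z
tr(b^-2 a^-1 b a b^-1 a b^-2) = tr(b^-2 a^-1 b a b^-1 a b^-1)*tr(b) - tr(b^-2 a^-1 b a b^-1 a) = -x^2*y^5*z + x^3*y^4 + x*y^6 + 2*x*y^4*z^2 + x^2*y^3*z - y^5*z - y^3*z^3 - 2*x^3*y^2 - 5*x*y^4 - 4*x*y^2*z^2 + 2*x^2*y*z + 5*y^3*z + 2*y*z^3 + 5*x*y^2 - 6*y*z + x
reduce: tr(a b^2 a^2) = tr(a)*tr(a b^2 a) - tr(a b^2) = x^2*y*z - x^3 - x*y^2 - y*z + 3*x
reduce: tr(a^2 b a) = tr(a)*tr(a b a) - tr(a b) = x^2*z - x*y - z
so tr(a b^2 a^2 b) = tr(b)*tr(a^2 b a b) - tr(a^2 b a) = x*y*z^2 - x^2*z - y^2*z + z
tr(b a^2 b^-1 a b) = tr(a b^2 a^2)*tr(b) - tr(a b^2 a^2 b) = x^2*y^2*z - x^3*y - x*y^3 - x*y*z^2 + x^2*z + 3*x*y - z
so tr(a b a b a^2) = tr(a)*tr(b a b a^2) - tr(b a b a) = x^2*z^2 - x*y*z - x^2 - z^2 + 2
reduce: tr(b a b a b) = tr(b)*tr(a b a b) - tr(a b a) = y*z^2 - x*z - y
reduce: tr(a b a b a^2 b) = tr(a)*tr(b a b a b a) - tr(b a b a b) = x*z^3 - y*z^2 - 2*x*z + y
so tr(b a^2 b^-1 a b a) = tr(a b a b a^2)*tr(b) - tr(a b a b a^2 b) = x^2*y*z^2 - x*y^2*z - x*z^3 - x^2*y + 2*x*z + y
reduce: tr(a^-1 b a^2 b^-1 a b) = tr(b a^2 b^-1 a b)*tr(a) - tr(b a^2 b^-1 a b a) = x^3*y^2*z - x^4*y - x^2*y^3 - 2*x^2*y*z^2 + x^3*z + x*y^2*z + x*z^3 + 4*x^2*y - 3*x*z - y
tr(b^-1 a b^-1 a^-1 b a^2) = tr(a^-1 b a^2 b^-1 a)*tr(b) - tr(a^-1 b a^2 b^-1 a b) = -x^3*y^2*z + x^4*y + x^2*y^3 + 2*x^2*y*z^2 - x^3*z - x*y^2*z - x*z^3 - 3*x^2*y + 3*x*z - y
so tr(a^3) = tr(a)*tr(a^2) - tr(a) = x^3 - 3*x
tr(a b a^3) = tr(a)*tr(b a^3) - tr(b a^2) = x^3*z - x^2*y - 2*x*z + y
so tr(b a^3 b^-1 a) = tr(a b a^3)*tr(b) - tr(a b a^3 b) = x^3*y*z - x^2*y^2 - x^2*z^2 - x*y*z + x^2 + y^2 + z^2 - 2
tr(a b^-1 a^-1 b a^2) = tr(b a^3 b^-1)*tr(a) - tr(b a^3 b^-1 a) = -x^3*y*z + x^4 + x^2*y^2 + x^2*z^2 + x*y*z - 4*x^2 - y^2 - z^2 + 2
tr(a b^-2 a b^-1 a^-1 b a) = tr(b^-1 a b^-1 a^-1 b a^2)*tr(b) - tr(b^-1 a b^-1 a^-1 b a^2 b) = -x^3*y^3*z + x^4*y^2 + x^2*y^4 + 2*x^2*y^2*z^2 - x*y^3*z - x*y*z^3 - x^4 - 4*x^2*y^2 - x^2*z^2 + 2*x*y*z + 4*x^2 + z^2 - 2
tr(a b a b^-1 a) = tr(a^2 b a)*tr(b) - tr(a^2 b a b) = x^2*y*z - x*y^2 - x*z^2 + x
so tr(a b a b a b a b) = tr(b a b a b a)*tr(b a) - tr(a b a b) = z^4 - 4*z^2 + 2
tr(a b^-1 a b a b a b) = tr(a b a b a b a)*tr(b) - tr(a b a b a b a b) = x*y*z^3 - y^2*z^2 - z^4 - 2*x*y*z + y^2 + 4*z^2 - 2
tr(b a b a b^-1 a b^-1 a) = tr(a b^-1 a b a b a)*tr(b) - tr(a b^-1 a b a b a b) = x^2*y^2*z^2 - x*y^3*z - 2*x*y*z^3 - x^2*y^2 + y^2*z^2 + z^4 + 4*x*y*z - 4*z^2 + 2
tr(a b^-1 a^-1 b a b a b^-1) = tr(b a b a b^-1 a b^-1)*tr(a) - tr(b a b a b^-1 a b^-1 a) = -x^2*y^2*z^2 + x^3*y*z + x*y^3*z + 2*x*y*z^3 - x^2*z^2 - y^2*z^2 - z^4 - 4*x*y*z + x^2 + 4*z^2 - 2
so tr(a b^-1 a^-1 b a b a) = tr(b a b a^2 b^-1)*tr(a) - tr(b a b a^2 b^-1 a) = -x^2*y*z^2 + x^3*z + x*y^2*z + x*z^3 - 3*x*z - y
tr(a b^-2 a b^-1 a^-1 b a b) = tr(a b^-1 a^-1 b a b a b^-1)*tr(b) - tr(a b^-1 a^-1 b a b a) = -x^2*y^3*z^2 + x^3*y^2*z + x*y^4*z + 2*x*y^2*z^3 - y^3*z^2 - y*z^4 - x^3*z - 5*x*y^2*z - x*z^3 + x^2*y + 4*y*z^2 + 3*x*z - y
tr(a^-1 b a b^-1 a b^-2 a b^-1) = tr(a b^-2 a b^-1 a^-1 b a)*tr(b) - tr(a b^-2 a b^-1 a^-1 b a b) = -x^3*y^4*z + x^4*y^3 + x^2*y^5 + 3*x^2*y^3*z^2 - x^3*y^2*z - 2*x*y^4*z - 3*x*y^2*z^3 - x^4*y - 4*x^2*y^3 - x^2*y*z^2 + y^3*z^2 + y*z^4 + x^3*z + 7*x*y^2*z + x*z^3 + 3*x^2*y - 3*y*z^2 - 3*x*z - y
tr(a b^-1 a) = tr(a^2)*tr(b) - tr(a^2 b) = x^2*y - x*z - y
so tr(a b^-1 a b) = tr(a b a)*tr(b) - tr(a b a b) = x*y*z - y^2 - z^2 + 2
so tr(a b^-1 a b^-1) = tr(a b^-1 a)*tr(b) - tr(a b^-1 a b) = x^2*y^2 - 2*x*y*z + z^2 - 2
so tr(b^-2 a^-1 b a b^-1 a b^-2 a) = tr(a^-1 b a b^-1 a b^-2 a b^-1)*tr(b) - tr(a^-1 b a b^-1 a b^-2 a) = -x^3*y^5*z + x^4*y^4 + x^2*y^6 + 3*x^2*y^4*z^2 - x^3*y^3*z - 2*x*y^5*z - 3*x*y^3*z^3 - x^4*y^2 - 4*x^2*y^4 - x^2*y^2*z^2 + y^4*z^2 + y^2*z^4 + x^3*y*z + 7*x*y^3*z + x*y*z^3 + 2*x^2*y^2 - 3*y^2*z^2 - x*y*z - y^2 - z^2 + 2
so tr(b^-2 a^-1 b a b^-1 a b^-2 a^-1) = tr(b^-2 a^-1 b a b^-1 a b^-2)*tr(a) - tr(b^-2 a^-1 b a b^-1 a b^-2 a) = -x^2*y^4*z^2 + 2*x^3*y^3*z + x*y^5*z + 2*x*y^3*z^3 - x^4*y^2 - x^2*y^4 - 3*x^2*y^2*z^2 - y^4*z^2 - y^2*z^4 + x^3*y*z - 2*x*y^3*z + x*y*z^3 + 3*x^2*y^2 + 3*y^2*z^2 - 5*x*y*z + x^2 + y^2 + z^2 - 2

-x^2*y^4*z^2 + 2*x^3*y^3*z + x*y^5*z + 2*x*y^3*z^3 - x^4*y^2 - x^2*y^4 - 3*x^2*y^2*z^2 - y^4*z^2 - y^2*z^4 + x^3*y*z - 2*x*y^3*z + x*y*z^3 + 3*x^2*y^2 + 3*y^2*z^2 - 5*x*y*z + x^2 + y^2 + z^2 - 2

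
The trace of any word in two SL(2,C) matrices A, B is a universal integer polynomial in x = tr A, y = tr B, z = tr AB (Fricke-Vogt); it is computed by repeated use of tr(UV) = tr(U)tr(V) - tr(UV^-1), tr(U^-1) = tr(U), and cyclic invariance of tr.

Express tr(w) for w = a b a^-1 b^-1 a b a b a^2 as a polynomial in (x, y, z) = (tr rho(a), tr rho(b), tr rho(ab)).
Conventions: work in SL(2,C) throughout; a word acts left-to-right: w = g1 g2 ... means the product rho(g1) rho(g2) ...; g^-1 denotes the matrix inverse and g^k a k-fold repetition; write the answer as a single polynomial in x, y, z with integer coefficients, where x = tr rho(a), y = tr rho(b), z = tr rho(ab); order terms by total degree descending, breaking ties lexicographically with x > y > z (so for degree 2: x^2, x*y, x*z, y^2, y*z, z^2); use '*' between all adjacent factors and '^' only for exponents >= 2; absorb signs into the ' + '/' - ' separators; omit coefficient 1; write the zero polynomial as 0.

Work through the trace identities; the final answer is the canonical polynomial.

-x^3*y*z^3 + x^4*z^2 + 2*x^2*y^2*z^2 + x^2*z^4 - x*y^3*z - x^4 - x^2*y^2 - 5*x^2*z^2 - y^2*z^2 - z^4 + 2*x*y*z + 4*x^2 + y^2 + 4*z^2 - 2

trace(b a b a) = trace(b a) * trace(b a) - trace(1)  (split on b) = z^2 - 2
trace(b a b) = trace(b) * trace(a b) - trace(a)  (reduce the b square) = y*z - x
apply: trace(b a b a^2) = trace(a) * trace(b a b a) - trace(b a b)  (reduce the a square) = x*z^2 - y*z - x
trace(a b a^3 b) = trace(a) * trace(b a b a^2) - trace(b a b a)  (reduce the a square) = x^2*z^2 - x*y*z - x^2 - z^2 + 2
apply: trace(b a^2) = trace(a) * trace(b a) - trace(b)  (reduce the a square) = x*z - y
trace(a^2 b a) = trace(a) * trace(b a^2) - trace(b a)  (reduce the a square) = x^2*z - x*y - z
apply: trace(a b a^3) = trace(a) * trace(a^2 b a) - trace(a^2 b)  (reduce the a square) = x^3*z - x^2*y - 2*x*z + y
trace(b a b a^3 b) = trace(b) * trace(a b a^3 b) - trace(a b a^3)  (reduce the b square) = x^2*y*z^2 - x^3*z - x*y^2*z - y*z^2 + 2*x*z + y
trace(a b a b a b) = trace(a b a b) * trace(a b) - trace(b a)  (split on a) = z^3 - 3*z
apply: trace(b^2 a b a b a) = trace(b) * trace(a b a b a b) - trace(a b a b a)  (reduce the b square) = y*z^3 - x*z^2 - 2*y*z + x
use: trace(b a b a b) = trace(b) * trace(a b a b) - trace(a b a)  (reduce the b square) = y*z^2 - x*z - y
apply: trace(b^2 a b a b) = trace(b) * trace(b a b a b) - trace(b a b a)  (reduce the b square) = y^2*z^2 - x*y*z - y^2 - z^2 + 2
trace(b^2 a b a b a^2) = trace(a) * trace(b^2 a b a b a) - trace(b^2 a b a b)  (reduce the a square) = x*y*z^3 - x^2*z^2 - y^2*z^2 - x*y*z + x^2 + y^2 + z^2 - 2
apply: trace(b a b a b a^3 b) = trace(a) * trace(b^2 a b a b a^2) - trace(b^2 a b a b a)  (reduce the a square) = x^2*y*z^3 - x^3*z^2 - x*y^2*z^2 - x^2*y*z - y*z^3 + x^3 + x*y^2 + 2*x*z^2 + 2*y*z - 3*x
trace(b a b a b a b a) = trace(a b a b a b) * trace(a b) - trace(b a b a)  (split on a) = z^4 - 4*z^2 + 2
use: trace(a b a b a b a b a) = trace(a) * trace(b a b a b a b a) - trace(b a b a b a b)  (reduce the a square) = x*z^4 - y*z^3 - 3*x*z^2 + 2*y*z + x
apply: trace(b a b a b a^3 b a) = trace(a) * trace(a b a b a b a b a) - trace(a b a b a b a b)  (reduce the a square) = x^2*z^4 - x*y*z^3 - 3*x^2*z^2 - z^4 + 2*x*y*z + x^2 + 4*z^2 - 2
trace(a b a b a^3 b a^-1 b) = trace(b a b a b a^3 b) * trace(a) - trace(b a b a b a^3 b a)  (eliminate a^-1) = x^3*y*z^3 - x^4*z^2 - x^2*y^2*z^2 - x^2*z^4 - x^3*y*z + x^4 + x^2*y^2 + 5*x^2*z^2 + z^4 - 4*x^2 - 4*z^2 + 2
trace(a b a^-1 b^-1 a b a b a^2) = trace(a b a b a^3 b a^-1) * trace(b) - trace(a b a b a^3 b a^-1 b)  (eliminate b^-1) = -x^3*y*z^3 + x^4*z^2 + 2*x^2*y^2*z^2 + x^2*z^4 - x*y^3*z - x^4 - x^2*y^2 - 5*x^2*z^2 - y^2*z^2 - z^4 + 2*x*y*z + 4*x^2 + y^2 + 4*z^2 - 2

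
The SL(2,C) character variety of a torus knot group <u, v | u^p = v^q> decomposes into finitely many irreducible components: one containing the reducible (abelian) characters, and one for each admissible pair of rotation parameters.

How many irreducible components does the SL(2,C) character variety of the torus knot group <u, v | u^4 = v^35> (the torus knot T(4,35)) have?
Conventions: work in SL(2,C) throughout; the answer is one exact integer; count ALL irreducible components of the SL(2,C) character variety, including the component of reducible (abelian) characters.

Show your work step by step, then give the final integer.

In the torus knot group T(4,35), u^4 = v^35 is central, so an irreducible representation sends it to +I or -I (Schur).
On an irreducible component, tr(u) is locked at 2*cos(pi*alpha/4) for some alpha in 1..3, and tr(v) at 2*cos(pi*beta/35) for some beta in 1..34.
The two central values (-1)^alpha I and (-1)^beta I must be the same matrix, so alpha and beta share a parity.
count pairs: odd alpha (2 choices) x odd beta (17), plus even alpha (1) x even beta (17): 2*17 + 1*17 = 51.
Total: 51 irreducible-character components + 1 reducible (abelian) component = 52.

52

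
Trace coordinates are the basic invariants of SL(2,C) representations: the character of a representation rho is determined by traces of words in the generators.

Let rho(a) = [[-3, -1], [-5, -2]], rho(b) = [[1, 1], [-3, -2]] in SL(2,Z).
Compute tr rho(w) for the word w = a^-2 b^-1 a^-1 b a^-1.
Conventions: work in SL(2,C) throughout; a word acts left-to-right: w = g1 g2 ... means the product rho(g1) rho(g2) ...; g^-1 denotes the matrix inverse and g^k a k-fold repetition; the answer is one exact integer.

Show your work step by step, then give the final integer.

-145

rho(a^-1) = [[-2, 1], [5, -3]]
... * rho(a^-1) = [[-2, 1], [5, -3]]  ->  [[9, -5], [-25, 14]]
... * rho(b^-1) = [[-2, -1], [3, 1]]  ->  [[-33, -14], [92, 39]]
... * rho(a^-1) = [[-2, 1], [5, -3]]  ->  [[-4, 9], [11, -25]]
... * rho(b) = [[1, 1], [-3, -2]]  ->  [[-31, -22], [86, 61]]
... * rho(a^-1) = [[-2, 1], [5, -3]]  ->  [[-48, 35], [133, -97]]
tr = -48 + -97 = -145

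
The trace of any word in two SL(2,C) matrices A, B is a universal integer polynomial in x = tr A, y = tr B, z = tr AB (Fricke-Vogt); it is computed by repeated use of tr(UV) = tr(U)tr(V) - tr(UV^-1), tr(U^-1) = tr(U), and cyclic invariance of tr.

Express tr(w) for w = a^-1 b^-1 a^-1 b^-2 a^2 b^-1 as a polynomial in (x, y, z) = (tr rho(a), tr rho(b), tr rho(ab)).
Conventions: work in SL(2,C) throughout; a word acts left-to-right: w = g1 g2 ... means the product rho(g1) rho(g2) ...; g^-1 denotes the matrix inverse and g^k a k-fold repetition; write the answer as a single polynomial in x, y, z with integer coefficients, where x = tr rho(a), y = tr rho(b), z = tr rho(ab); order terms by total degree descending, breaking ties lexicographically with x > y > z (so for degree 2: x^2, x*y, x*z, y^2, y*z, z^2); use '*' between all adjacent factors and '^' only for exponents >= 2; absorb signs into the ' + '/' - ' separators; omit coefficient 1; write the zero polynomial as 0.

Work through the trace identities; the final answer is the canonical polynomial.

x^2*y^2*z^2 - x^3*y*z - x*y*z^3 - x^2*y^2 - y^2*z^2 + 3*x*y*z + x^2 + y^2 + z^2 - 2

reduce: tr(b^-1 a) = tr(a) tr(b) - tr(a b) = x*y - z
tr(a^2) = tr(a) tr(a) - tr(1) = x^2 - 2
tr(a b a) = tr(a) tr(b a) - tr(b) = x*z - y
so tr(a^2 b a) = tr(a) tr(a b a) - tr(a b) = x^2*z - x*y - z
tr(b a b a) = tr(b a) tr(b a) - tr(1)   [split at repeated b] = z^2 - 2
tr(b a b) = tr(b) tr(a b) - tr(a) = y*z - x
reduce: tr(a^2 b a b) = tr(a) tr(b a b a) - tr(b a b) = x*z^2 - y*z - x
so tr(b^-1 a^2 b a) = tr(a^2 b a) tr(b) - tr(a^2 b a b) = x^2*y*z - x*y^2 - x*z^2 + x
tr(a^-1 b^-1 a^2 b) = tr(b^-1 a^2 b) tr(a) - tr(b^-1 a^2 b a) = -x^2*y*z + x^3 + x*y^2 + x*z^2 - 3*x
so tr(a^-1 b^-1 a^2 b^-1) = tr(a^-1 b^-1 a^2) tr(b) - tr(a^-1 b^-1 a^2 b) = x^2*y*z - x^3 - x*z^2 - y*z + 3*x
tr(b^-1 a^2 b^-2 a^-1) = tr(a^-1 b^-1 a^2 b^-1) tr(b) - tr(a^-1 b^-1 a^2) = x^2*y^2*z - x^3*y - x*y*z^2 - y^2*z + 2*x*y + z
tr(a b^-2) = tr(a b^-1) tr(b) - tr(a) = x*y^2 - y*z - x
tr(b^-1 a^-1 b^-2 a^2 b^-1) = tr(b^-1 a^2 b^-2 a^-1) tr(b) - tr(b^-1 a^2 b^-2 a^-1 b) = x^2*y^3*z - x^3*y^2 - x*y^2*z^2 - y^3*z + x*y^2 + 2*y*z + x
so tr(a^3) = tr(a) tr(a^2) - tr(a) = x^3 - 3*x
so tr(a^3 b^-1) = tr(a^3) tr(b) - tr(a^3 b) = x^3*y - x^2*z - 2*x*y + z
tr(b^-1 a^3 b^-1) = tr(a^3 b^-1) tr(b) - tr(a^3) = x^3*y^2 - x^2*y*z - x^3 - 2*x*y^2 + y*z + 3*x
tr(b^-2 a^3 b^-1) = tr(b^-1 a^3 b^-1) tr(b) - tr(b^-1 a^3) = x^3*y^3 - x^2*y^2*z - 2*x^3*y - 2*x*y^3 + x^2*z + y^2*z + 5*x*y - z
tr(a^4) = tr(a) tr(a^3) - tr(a^2) = x^4 - 4*x^2 + 2
tr(a^4 b) = tr(a) tr(a b a^2) - tr(a b a) = x^3*z - x^2*y - 2*x*z + y
reduce: tr(a^3 b^-1 a) = tr(a^4) tr(b) - tr(a^4 b) = x^4*y - x^3*z - 3*x^2*y + 2*x*z + y
tr(a b a^3 b) = tr(a) tr(b a b a^2) - tr(b a b a) = x^2*z^2 - x*y*z - x^2 - z^2 + 2
reduce: tr(a^3 b^-1 a b) = tr(a b a^3) tr(b) - tr(a b a^3 b) = x^3*y*z - x^2*y^2 - x^2*z^2 - x*y*z + x^2 + y^2 + z^2 - 2
so tr(b^-1 a^3 b^-1 a) = tr(a^3 b^-1 a) tr(b) - tr(a^3 b^-1 a b) = x^4*y^2 - 2*x^3*y*z - 2*x^2*y^2 + x^2*z^2 + 3*x*y*z - x^2 - z^2 + 2
tr(b^-2 a^3 b^-1 a) = tr(b^-1 a^3 b^-1 a) tr(b) - tr(b^-1 a^3 b^-1 a b) = x^4*y^3 - 2*x^3*y^2*z - x^4*y - 2*x^2*y^3 + x^2*y*z^2 + x^3*z + 3*x*y^2*z + 2*x^2*y - y*z^2 - 2*x*z + y
reduce: tr(a b^-1 a^-1 b^-2 a^2) = tr(b^-2 a^3 b^-1) tr(a) - tr(b^-2 a^3 b^-1 a) = x^3*y^2*z - x^4*y - x^2*y*z^2 - 2*x*y^2*z + 3*x^2*y + y*z^2 + x*z - y
tr(b^-1 a^2) = tr(a^2) tr(b) - tr(a^2 b) = x^2*y - x*z - y
tr(b a b a b a) = tr(b a) tr(b a b a) - tr(b^-1 a^-1)   [split at repeated b] = z^3 - 3*z
tr(b a b a b) = tr(b) tr(a b a b) - tr(a b a) = y*z^2 - x*z - y
so tr(a^2 b a b a b) = tr(a) tr(b a b a b a) - tr(b a b a b) = x*z^3 - y*z^2 - 2*x*z + y
tr(a^2 b a b a b^-1) = tr(a^2 b a b a) tr(b) - tr(a^2 b a b a b) = x^2*y*z^2 - x*y^2*z - x*z^3 - x^2*y + 2*x*z + y
so tr(b^-2 a^2 b a b a) = tr(a^2 b a b a b^-1) tr(b) - tr(a^2 b a b a) = x^2*y^2*z^2 - x*y^3*z - x*y*z^3 - x^2*y^2 - x^2*z^2 + 3*x*y*z + x^2 + y^2 + z^2 - 2
tr(a^-1 b^-2 a^2 b a b) = tr(b^-2 a^2 b a b) tr(a) - tr(b^-2 a^2 b a b a) = -x^2*y^2*z^2 + x^3*y*z + x*y^3*z + x*y*z^3 - 3*x*y*z - y^2 - z^2 + 2
tr(a b^-1 a^-1 b^-2 a^2 b) = tr(a^-1 b^-2 a^2 b a) tr(b) - tr(a^-1 b^-2 a^2 b a b) = x^2*y^2*z^2 - x^3*y*z - x*y^3*z - x*y*z^3 + x^2*y^2 + 2*x*y*z + z^2 - 2
tr(b^-1 a^-1 b^-2 a^2 b^-1 a) = tr(a b^-1 a^-1 b^-2 a^2) tr(b) - tr(a b^-1 a^-1 b^-2 a^2 b) = x^3*y^3*z - x^4*y^2 - 2*x^2*y^2*z^2 + x^3*y*z - x*y^3*z + x*y*z^3 + 2*x^2*y^2 + y^2*z^2 - x*y*z - y^2 - z^2 + 2
so tr(a^-1 b^-1 a^-1 b^-2 a^2 b^-1) = tr(b^-1 a^-1 b^-2 a^2 b^-1) tr(a) - tr(b^-1 a^-1 b^-2 a^2 b^-1 a) = x^2*y^2*z^2 - x^3*y*z - x*y*z^3 - x^2*y^2 - y^2*z^2 + 3*x*y*z + x^2 + y^2 + z^2 - 2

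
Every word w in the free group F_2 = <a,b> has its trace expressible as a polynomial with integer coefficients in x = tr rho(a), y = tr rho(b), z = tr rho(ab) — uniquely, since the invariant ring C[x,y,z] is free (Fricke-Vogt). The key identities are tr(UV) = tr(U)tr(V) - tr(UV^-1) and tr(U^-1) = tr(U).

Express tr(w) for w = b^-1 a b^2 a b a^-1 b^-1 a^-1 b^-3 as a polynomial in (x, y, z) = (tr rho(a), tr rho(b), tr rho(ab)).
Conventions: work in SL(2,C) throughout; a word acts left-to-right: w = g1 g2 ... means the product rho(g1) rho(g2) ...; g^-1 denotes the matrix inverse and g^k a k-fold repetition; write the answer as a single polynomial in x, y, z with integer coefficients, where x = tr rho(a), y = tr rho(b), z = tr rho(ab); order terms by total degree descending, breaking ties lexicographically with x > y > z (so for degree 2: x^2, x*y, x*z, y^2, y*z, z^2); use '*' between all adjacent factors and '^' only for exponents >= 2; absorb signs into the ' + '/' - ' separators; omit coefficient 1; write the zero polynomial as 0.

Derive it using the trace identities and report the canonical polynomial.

-x*y^5*z^3 + 2*x^2*y^4*z^2 + y^6*z^2 + y^4*z^4 - x^3*y^3*z - x*y^5*z + x*y^3*z^3 - 4*x^2*y^2*z^2 - 6*y^4*z^2 - 2*y^2*z^4 + 2*x^3*y*z + 5*x*y^3*z + 2*x*y*z^3 + x^2*y^2 + y^4 + 9*y^2*z^2 - 7*x*y*z - x^2 - 4*y^2 - z^2 + 2

tr(a b^2) = tr(b) * tr(a b) - tr(a)   [square of b] = y*z - x
use: tr(b^2 a b) = tr(b) * tr(a b^2) - tr(a b)   [square of b] = y^2*z - x*y - z
tr(a b a b) = tr(a b) * tr(a b) - tr(1)   [split at a repeated a] = z^2 - 2
apply: tr(a b a) = tr(a) * tr(b a) - tr(b)   [square of a] = x*z - y
use: tr(b^2 a b a) = tr(b) * tr(a b a b) - tr(a b a)   [square of b] = y*z^2 - x*z - y
tr(b^2 a b a^-1) = tr(b^2 a b) * tr(a) - tr(b^2 a b a)   [inverse elimination on a] = x*y^2*z - x^2*y - y*z^2 + y
apply: tr(b^2) = tr(b) * tr(b) - tr(1)   [square of b] = y^2 - 2
use: tr(a b^2 a) = tr(a) * tr(b^2 a) - tr(b^2)   [square of a] = x*y*z - x^2 - y^2 + 2
apply: tr(b a b^2 a b) = tr(b) * tr(a b^2 a b) - tr(a b^2 a)   [square of b] = y^2*z^2 - 2*x*y*z + x^2 - 2
tr(a b a b a b) = tr(a b) * tr(a b a b) - tr(a^-1 b^-1)   [split at a repeated a] = z^3 - 3*z
use: tr(a b a b a) = tr(a) * tr(b a b a) - tr(b a b)   [square of a] = x*z^2 - y*z - x
tr(b a b^2 a b a) = tr(b) * tr(a b a b a b) - tr(a b a b a)   [square of b] = y*z^3 - x*z^2 - 2*y*z + x
apply: tr(a^-1 b a b^2 a b) = tr(b a b^2 a b) * tr(a) - tr(b a b^2 a b a)   [inverse elimination on a] = x*y^2*z^2 - 2*x^2*y*z - y*z^3 + x^3 + x*z^2 + 2*y*z - 3*x
apply: tr(a b^2 a b a^-2 b) = tr(a^-1 b a b^2 a b) * tr(a) - tr(a^-1 b a b^2 a b a)   [inverse elimination on a] = x^2*y^2*z^2 - 2*x^3*y*z - x*y*z^3 + x^4 + x^2*z^2 - y^2*z^2 + 4*x*y*z - 4*x^2 + 2
apply: tr(a^-1 b^-1 a b^2 a b a^-1) = tr(a b^2 a b a^-2) * tr(b) - tr(a b^2 a b a^-2 b)   [inverse elimination on b] = -x^2*y^2*z^2 + 2*x^3*y*z + x*y^3*z + x*y*z^3 - x^4 - x^2*y^2 - x^2*z^2 - 4*x*y*z + 4*x^2 + y^2 - 2
tr(a^2 b^2 a b) = tr(a) * tr(b^2 a b a) - tr(b^2 a b)   [square of a] = x*y*z^2 - x^2*z - y^2*z + z
apply: tr(a^2 b^2 a) = tr(a) * tr(b^2 a^2) - tr(b^2 a)   [square of a] = x^2*y*z - x^3 - x*y^2 - y*z + 3*x
apply: tr(b a^2 b^2 a b) = tr(b) * tr(a^2 b^2 a b) - tr(a^2 b^2 a)   [square of b] = x*y^2*z^2 - 2*x^2*y*z - y^3*z + x^3 + x*y^2 + 2*y*z - 3*x
tr(a b a b a^2 b) = tr(a) * tr(b a b a b a) - tr(b a b a b)   [square of a] = x*z^3 - y*z^2 - 2*x*z + y
tr(a b a b a^2) = tr(a) * tr(b a b a^2) - tr(b a b a)   [square of a] = x^2*z^2 - x*y*z - x^2 - z^2 + 2
tr(b a^2 b^2 a b a) = tr(b) * tr(a b a b a^2 b) - tr(a b a b a^2)   [square of b] = x*y*z^3 - x^2*z^2 - y^2*z^2 - x*y*z + x^2 + y^2 + z^2 - 2
use: tr(a b^2 a b a^-1 b a) = tr(b a^2 b^2 a b) * tr(a) - tr(b a^2 b^2 a b a)   [inverse elimination on a] = x^2*y^2*z^2 - 2*x^3*y*z - x*y^3*z - x*y*z^3 + x^4 + x^2*y^2 + x^2*z^2 + y^2*z^2 + 3*x*y*z - 4*x^2 - y^2 - z^2 + 2
apply: tr(b a b a b^2 a b) = tr(b) * tr(a b^2 a b a b) - tr(a b^2 a b a)   [square of b] = y^2*z^3 - 2*x*y*z^2 + x^2*z - y^2*z + x*y - z
tr(a b a b a b a b) = tr(a b a b a b) * tr(a b) - tr(b a b a)   [split at a repeated a] = z^4 - 4*z^2 + 2
tr(b a b a b^2 a b a) = tr(b) * tr(a b a b a b a b) - tr(a b a b a b a)   [square of b] = y*z^4 - x*z^3 - 3*y*z^2 + 2*x*z + y
tr(a b^2 a b a^-1 b a b) = tr(b a b a b^2 a b) * tr(a) - tr(b a b a b^2 a b a)   [inverse elimination on a] = x*y^2*z^3 - 2*x^2*y*z^2 - y*z^4 + x^3*z - x*y^2*z + x*z^3 + x^2*y + 3*y*z^2 - 3*x*z - y
apply: tr(b^-1 a b^2 a b a^-1 b a) = tr(a b^2 a b a^-1 b a) * tr(b) - tr(a b^2 a b a^-1 b a b)   [inverse elimination on b] = x^2*y^3*z^2 - 2*x^3*y^2*z - x*y^4*z - 2*x*y^2*z^3 + x^4*y + x^2*y^3 + 3*x^2*y*z^2 + y^3*z^2 + y*z^4 - x^3*z + 4*x*y^2*z - x*z^3 - 5*x^2*y - y^3 - 4*y*z^2 + 3*x*z + 3*y
tr(a^-1 b^-1 a b^2 a b a^-1 b) = tr(b^-1 a b^2 a b a^-1 b) * tr(a) - tr(b^-1 a b^2 a b a^-1 b a)   [inverse elimination on a] = -x^2*y^3*z^2 + 2*x^3*y^2*z + x*y^4*z + 2*x*y^2*z^3 - x^4*y - x^2*y^3 - 3*x^2*y*z^2 - y^3*z^2 - y*z^4 + x^3*z - 3*x*y^2*z + x*z^3 + 4*x^2*y + y^3 + 4*y*z^2 - 4*x*z - 3*y
tr(a b^2 a b a^-1 b^-1 a^-1 b^-1) = tr(a^-1 b^-1 a b^2 a b a^-1) * tr(b) - tr(a^-1 b^-1 a b^2 a b a^-1 b)   [inverse elimination on b] = -x*y^2*z^3 + 2*x^2*y*z^2 + y^3*z^2 + y*z^4 - x^3*z - x*y^2*z - x*z^3 - 4*y*z^2 + 4*x*z + y
tr(b a b a^-1) = tr(b a b) * tr(a) - tr(b a b a)   [inverse elimination on a] = x*y*z - x^2 - z^2 + 2
apply: tr(b^-2 a b^2 a b a^-1 b^-1 a^-1) = tr(a b^2 a b a^-1 b^-1 a^-1 b^-1) * tr(b) - tr(a b^2 a b a^-1 b^-1 a^-1)   [inverse elimination on b] = -x*y^3*z^3 + 2*x^2*y^2*z^2 + y^4*z^2 + y^2*z^4 - x^3*y*z - x*y^3*z - x*y*z^3 - 4*y^2*z^2 + 3*x*y*z + x^2 + y^2 + z^2 - 2
use: tr(b^-2 a b^2 a b a^-1 b^-1 a^-1 b^-1) = tr(b^-2 a b^2 a b a^-1 b^-1 a^-1) * tr(b) - tr(b^-2 a b^2 a b a^-1 b^-1 a^-1 b)   [inverse elimination on b] = -x*y^4*z^3 + 2*x^2*y^3*z^2 + y^5*z^2 + y^3*z^4 - x^3*y^2*z - x*y^4*z - 2*x^2*y*z^2 - 5*y^3*z^2 - y*z^4 + x^3*z + 4*x*y^2*z + x*z^3 + x^2*y + y^3 + 5*y*z^2 - 4*x*z - 3*y
tr(b^-1 a b^2 a b a^-1 b^-1 a^-1 b^-3) = tr(b^-2 a b^2 a b a^-1 b^-1 a^-1 b^-1) * tr(b) - tr(b^-2 a b^2 a b a^-1 b^-1 a^-1)   [inverse elimination on b] = -x*y^5*z^3 + 2*x^2*y^4*z^2 + y^6*z^2 + y^4*z^4 - x^3*y^3*z - x*y^5*z + x*y^3*z^3 - 4*x^2*y^2*z^2 - 6*y^4*z^2 - 2*y^2*z^4 + 2*x^3*y*z + 5*x*y^3*z + 2*x*y*z^3 + x^2*y^2 + y^4 + 9*y^2*z^2 - 7*x*y*z - x^2 - 4*y^2 - z^2 + 2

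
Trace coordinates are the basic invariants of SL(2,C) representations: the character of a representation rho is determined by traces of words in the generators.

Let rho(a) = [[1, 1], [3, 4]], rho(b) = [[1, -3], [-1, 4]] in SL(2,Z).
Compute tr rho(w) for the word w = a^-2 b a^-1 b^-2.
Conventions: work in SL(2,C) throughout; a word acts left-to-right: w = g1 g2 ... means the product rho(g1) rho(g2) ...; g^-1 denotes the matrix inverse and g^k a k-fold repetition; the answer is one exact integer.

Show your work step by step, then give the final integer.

rho(a^-1) = [[4, -1], [-3, 1]]
... * rho(a^-1) = [[4, -1], [-3, 1]]  ->  [[19, -5], [-15, 4]]
... * rho(b) = [[1, -3], [-1, 4]]  ->  [[24, -77], [-19, 61]]
... * rho(a^-1) = [[4, -1], [-3, 1]]  ->  [[327, -101], [-259, 80]]
... * rho(b^-1) = [[4, 3], [1, 1]]  ->  [[1207, 880], [-956, -697]]
... * rho(b^-1) = [[4, 3], [1, 1]]  ->  [[5708, 4501], [-4521, -3565]]
tr = 5708 + -3565 = 2143

2143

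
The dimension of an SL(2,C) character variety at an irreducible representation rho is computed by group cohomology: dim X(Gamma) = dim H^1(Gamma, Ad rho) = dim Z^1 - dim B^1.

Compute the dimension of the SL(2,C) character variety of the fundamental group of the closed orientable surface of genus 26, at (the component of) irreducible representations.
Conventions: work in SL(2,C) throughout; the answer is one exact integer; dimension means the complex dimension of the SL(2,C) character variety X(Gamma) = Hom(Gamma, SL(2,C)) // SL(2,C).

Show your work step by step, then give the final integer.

pi_1 of the closed genus-26 surface has 52 generators bound by the single product-of-commutators relator.
A cocycle assigns one sl_2 vector per generator subject to the relator condition d_2(z) = 0: dim of the unconstrained space is 3*2g = 156.
d_2 is surjective at irreducible rho (its cokernel H^2 is dual to H^0 = 0), so dim Z^1 = 156 - 3 = 153.
dim B^1 = 3 (coboundaries, injective at irreducible rho).
dim H^1 = 153 - 3 = 150 = dim X.

150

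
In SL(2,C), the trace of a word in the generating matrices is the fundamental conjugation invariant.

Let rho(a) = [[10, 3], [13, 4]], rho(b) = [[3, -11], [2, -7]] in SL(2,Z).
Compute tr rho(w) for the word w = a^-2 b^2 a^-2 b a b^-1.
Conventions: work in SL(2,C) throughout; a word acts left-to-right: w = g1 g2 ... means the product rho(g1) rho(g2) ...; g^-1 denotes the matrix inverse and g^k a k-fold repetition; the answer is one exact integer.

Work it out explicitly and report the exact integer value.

rho(a^-1) = [[4, -3], [-13, 10]]
... * rho(a^-1) = [[4, -3], [-13, 10]]  ->  [[55, -42], [-182, 139]]
... * rho(b) = [[3, -11], [2, -7]]  ->  [[81, -311], [-268, 1029]]
... * rho(b) = [[3, -11], [2, -7]]  ->  [[-379, 1286], [1254, -4255]]
... * rho(a^-1) = [[4, -3], [-13, 10]]  ->  [[-18234, 13997], [60331, -46312]]
... * rho(a^-1) = [[4, -3], [-13, 10]]  ->  [[-254897, 194672], [843380, -644113]]
... * rho(b) = [[3, -11], [2, -7]]  ->  [[-375347, 1441163], [1241914, -4768389]]
... * rho(a) = [[10, 3], [13, 4]]  ->  [[14981649, 4638611], [-49569917, -15347814]]
... * rho(b^-1) = [[-7, 11], [-2, 3]]  ->  [[-114148765, 178713972], [377685047, -591312529]]
tr = -114148765 + -591312529 = -705461294

-705461294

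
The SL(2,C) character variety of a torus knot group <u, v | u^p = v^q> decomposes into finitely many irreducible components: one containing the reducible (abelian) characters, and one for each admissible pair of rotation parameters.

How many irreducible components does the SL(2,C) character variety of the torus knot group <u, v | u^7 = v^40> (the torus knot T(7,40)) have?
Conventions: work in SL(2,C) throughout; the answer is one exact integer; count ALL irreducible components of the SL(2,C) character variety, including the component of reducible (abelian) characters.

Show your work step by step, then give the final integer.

118

For T(7,40): irreducibility forces the central element u^7 = v^40 to one of +I, -I.
This locks tr(u) to 2*cos(pi*alpha/7), alpha in 1..6, and tr(v) to 2*cos(pi*beta/40), beta in 1..39, on each component of irreducible characters.
The two central values (-1)^alpha I and (-1)^beta I must be the same matrix, so alpha and beta share a parity.
Counting: 3 odd alphas x 20 odd betas + 3 even alphas x 19 even betas = 60 + 57 = 117.
components with irreducible characters: 117; plus the single component of reducible (abelian) characters: total 118.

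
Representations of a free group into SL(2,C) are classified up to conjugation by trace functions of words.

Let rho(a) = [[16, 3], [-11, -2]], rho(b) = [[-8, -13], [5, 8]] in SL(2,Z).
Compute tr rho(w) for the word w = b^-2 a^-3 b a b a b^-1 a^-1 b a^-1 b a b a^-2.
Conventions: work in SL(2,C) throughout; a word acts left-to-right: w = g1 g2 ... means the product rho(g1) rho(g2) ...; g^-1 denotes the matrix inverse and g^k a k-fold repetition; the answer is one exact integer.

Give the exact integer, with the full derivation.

-1119082785014

rho(b^-1) = [[8, 13], [-5, -8]]
... * rho(b^-1) = [[8, 13], [-5, -8]]  ->  [[-1, 0], [0, -1]]
... * rho(a^-1) = [[-2, -3], [11, 16]]  ->  [[2, 3], [-11, -16]]
... * rho(a^-1) = [[-2, -3], [11, 16]]  ->  [[29, 42], [-154, -223]]
... * rho(a^-1) = [[-2, -3], [11, 16]]  ->  [[404, 585], [-2145, -3106]]
... * rho(b) = [[-8, -13], [5, 8]]  ->  [[-307, -572], [1630, 3037]]
... * rho(a) = [[16, 3], [-11, -2]]  ->  [[1380, 223], [-7327, -1184]]
... * rho(b) = [[-8, -13], [5, 8]]  ->  [[-9925, -16156], [52696, 85779]]
... * rho(a) = [[16, 3], [-11, -2]]  ->  [[18916, 2537], [-100433, -13470]]
... * rho(b^-1) = [[8, 13], [-5, -8]]  ->  [[138643, 225612], [-736114, -1197869]]
... * rho(a^-1) = [[-2, -3], [11, 16]]  ->  [[2204446, 3193863], [-11704331, -16957562]]
... * rho(b) = [[-8, -13], [5, 8]]  ->  [[-1666253, -3106894], [8846838, 16495807]]
... * rho(a^-1) = [[-2, -3], [11, 16]]  ->  [[-30843328, -44711545], [163760201, 237392398]]
... * rho(b) = [[-8, -13], [5, 8]]  ->  [[23188899, 43270904], [-123119618, -229743429]]
... * rho(a) = [[16, 3], [-11, -2]]  ->  [[-104957560, -16975111], [557263831, 90128004]]
... * rho(b) = [[-8, -13], [5, 8]]  ->  [[754784925, 1228647392], [-4007470628, -6523405771]]
... * rho(a^-1) = [[-2, -3], [11, 16]]  ->  [[12005551462, 17394003497], [-63742522225, -92352080452]]
... * rho(a^-1) = [[-2, -3], [11, 16]]  ->  [[167322935543, 242287401566], [-888387840522, -1286405720557]]
tr = 167322935543 + -1286405720557 = -1119082785014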